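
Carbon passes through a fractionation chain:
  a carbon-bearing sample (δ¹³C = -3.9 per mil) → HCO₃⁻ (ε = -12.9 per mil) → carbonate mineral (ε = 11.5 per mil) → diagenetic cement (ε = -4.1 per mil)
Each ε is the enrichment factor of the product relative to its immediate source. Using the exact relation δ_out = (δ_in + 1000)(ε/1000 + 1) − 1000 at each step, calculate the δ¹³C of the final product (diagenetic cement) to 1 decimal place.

-9.5 per mil

step 1: δ = (-3.90 + 1000)·(-12.9/1000 + 1) − 1000 = -16.75 per mil
step 2: δ = (-16.75 + 1000)·(11.5/1000 + 1) − 1000 = -5.44 per mil
step 3: δ = (-5.44 + 1000)·(-4.1/1000 + 1) − 1000 = -9.52 per mil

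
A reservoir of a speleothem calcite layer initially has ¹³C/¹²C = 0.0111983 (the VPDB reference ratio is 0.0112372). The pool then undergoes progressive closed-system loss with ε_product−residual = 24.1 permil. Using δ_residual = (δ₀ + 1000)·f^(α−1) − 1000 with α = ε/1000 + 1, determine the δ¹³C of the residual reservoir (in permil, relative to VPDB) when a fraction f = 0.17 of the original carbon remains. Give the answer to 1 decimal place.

-45.1 permil

δ₀ = (0.0111983/0.0112372 − 1)×1000 = (0.996538 − 1)×1000 = -3.462 permil
α − 1 = ε/1000 = 0.0241
f^(α−1) = 0.17^(0.0241) = 0.958195
δ_res = (-3.462 + 1000) × 0.958195 − 1000 = 954.878 − 1000 = -45.12 permil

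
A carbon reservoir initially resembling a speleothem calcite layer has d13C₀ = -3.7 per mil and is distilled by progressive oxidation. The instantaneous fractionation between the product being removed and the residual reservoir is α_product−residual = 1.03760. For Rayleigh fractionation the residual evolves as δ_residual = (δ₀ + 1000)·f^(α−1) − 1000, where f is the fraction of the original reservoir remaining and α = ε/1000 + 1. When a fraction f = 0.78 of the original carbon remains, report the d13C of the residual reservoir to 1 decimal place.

Rayleigh residual: δ_res = (δ₀ + 1000)·f^(α−1) − 1000
α − 1 = 0.03760
f^(α−1) = 0.78^(0.03760) = 0.990701
δ_res = (-3.7 + 1000) × 0.990701 − 1000 = 987.036 − 1000 = -12.96 per mil

-13.0 per mil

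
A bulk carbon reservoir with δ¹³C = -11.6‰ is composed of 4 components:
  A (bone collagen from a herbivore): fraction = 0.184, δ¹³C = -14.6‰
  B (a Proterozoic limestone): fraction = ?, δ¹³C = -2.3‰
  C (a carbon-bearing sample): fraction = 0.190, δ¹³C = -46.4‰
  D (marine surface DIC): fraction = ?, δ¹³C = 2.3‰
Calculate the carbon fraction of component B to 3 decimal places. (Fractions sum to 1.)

Let f_B and f_D be the unknown fractions; fractions sum to 1 so f_B + f_D = 0.626.
Mass balance: Σ fᵢ·δᵢ = δ_bulk ⇒ f_B·(-2.3) + f_D·(2.3) = -11.6 − (-11.502) = -0.098
Substitute f_D = 0.626 − f_B:
f_B·(-2.3 − 2.3) = -0.098 − 0.626×(2.3) = -1.537
f_B = -1.537 / -4.6 = 0.3342

0.334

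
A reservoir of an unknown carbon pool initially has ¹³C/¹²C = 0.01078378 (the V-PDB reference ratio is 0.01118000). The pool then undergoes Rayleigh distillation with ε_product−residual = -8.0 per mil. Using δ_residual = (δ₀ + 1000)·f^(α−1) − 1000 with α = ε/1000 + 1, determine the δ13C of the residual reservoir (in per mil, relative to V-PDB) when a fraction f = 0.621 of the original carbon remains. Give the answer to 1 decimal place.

δ₀ = (0.01078378/0.01118000 − 1)×1000 = (0.964560 − 1)×1000 = -35.440 per mil
α − 1 = ε/1000 = -0.0080
f^(α−1) = 0.621^(-0.0080) = 1.003819
δ_res = (-35.440 + 1000) × 1.003819 − 1000 = 968.243 − 1000 = -31.76 per mil

-31.8 per mil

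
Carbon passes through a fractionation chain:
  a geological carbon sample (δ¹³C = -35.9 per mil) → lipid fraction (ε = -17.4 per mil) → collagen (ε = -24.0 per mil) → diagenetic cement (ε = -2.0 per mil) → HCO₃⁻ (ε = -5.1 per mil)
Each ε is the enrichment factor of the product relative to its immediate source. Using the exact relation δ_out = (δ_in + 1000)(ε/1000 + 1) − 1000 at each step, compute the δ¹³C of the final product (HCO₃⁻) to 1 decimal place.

-82.0 per mil

step 1: δ = (-35.90 + 1000)·(-17.4/1000 + 1) − 1000 = -52.68 per mil
step 2: δ = (-52.68 + 1000)·(-24.0/1000 + 1) − 1000 = -75.41 per mil
step 3: δ = (-75.41 + 1000)·(-2.0/1000 + 1) − 1000 = -77.26 per mil
step 4: δ = (-77.26 + 1000)·(-5.1/1000 + 1) − 1000 = -81.97 per mil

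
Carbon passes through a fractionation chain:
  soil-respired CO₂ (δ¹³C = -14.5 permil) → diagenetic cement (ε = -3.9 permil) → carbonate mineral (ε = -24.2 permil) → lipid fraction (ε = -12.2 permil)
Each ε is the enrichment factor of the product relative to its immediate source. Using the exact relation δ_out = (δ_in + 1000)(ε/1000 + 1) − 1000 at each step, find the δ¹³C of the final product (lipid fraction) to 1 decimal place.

-53.8 permil

step 1: δ = (-14.50 + 1000)·(-3.9/1000 + 1) − 1000 = -18.34 permil
step 2: δ = (-18.34 + 1000)·(-24.2/1000 + 1) − 1000 = -42.10 permil
step 3: δ = (-42.10 + 1000)·(-12.2/1000 + 1) − 1000 = -53.79 permil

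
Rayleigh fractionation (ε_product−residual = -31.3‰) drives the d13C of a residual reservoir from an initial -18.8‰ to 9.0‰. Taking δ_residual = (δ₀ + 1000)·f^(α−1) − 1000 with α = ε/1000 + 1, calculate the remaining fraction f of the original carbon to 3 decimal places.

0.410

α − 1 = ε/1000 = -0.0313
(δ_res + 1000)/(δ₀ + 1000) = (9.0 + 1000)/(-18.8 + 1000) = 1009.0/981.2 = 1.028333
f = 1.028333^(1/-0.0313) = exp(ln(1.028333)/-0.0313) = exp(0.02794/-0.0313)
f = exp(-0.8926) = 0.4096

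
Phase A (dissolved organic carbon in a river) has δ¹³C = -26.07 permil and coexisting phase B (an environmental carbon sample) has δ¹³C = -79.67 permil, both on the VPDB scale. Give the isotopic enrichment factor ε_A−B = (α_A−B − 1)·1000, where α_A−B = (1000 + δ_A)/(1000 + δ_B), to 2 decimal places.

α_A−B = (1000 + -26.07) / (1000 + -79.67) = 973.93 / 920.33 = 1.058240
ε_A−B = (1.058240 − 1) × 1000 = 58.240 permil
(The approximation ε ≈ δ_A − δ_B would give 53.60 permil.)

58.24 permil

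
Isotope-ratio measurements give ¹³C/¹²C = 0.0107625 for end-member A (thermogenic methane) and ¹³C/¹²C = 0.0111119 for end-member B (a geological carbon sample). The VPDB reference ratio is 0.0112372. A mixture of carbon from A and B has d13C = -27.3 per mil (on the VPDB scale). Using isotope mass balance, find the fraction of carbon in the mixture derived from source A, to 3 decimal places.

δ_A = (0.0107625/0.0112372 − 1)×1000 = (0.957756 − 1)×1000 = -42.244 per mil
δ_B = (0.0111119/0.0112372 − 1)×1000 = (0.988850 − 1)×1000 = -11.150 per mil
f_A = (δ_mix − δ_B)/(δ_A − δ_B) = (-27.3 − (-11.150))/(-42.244 − (-11.150))
f_A = -16.150 / -31.093 = 0.5194

0.519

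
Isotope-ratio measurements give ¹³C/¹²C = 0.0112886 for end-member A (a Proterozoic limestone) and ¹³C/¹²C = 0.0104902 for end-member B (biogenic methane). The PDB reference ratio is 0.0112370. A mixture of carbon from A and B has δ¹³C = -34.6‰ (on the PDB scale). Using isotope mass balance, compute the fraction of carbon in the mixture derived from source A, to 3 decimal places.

0.448

δ_A = (0.0112886/0.0112370 − 1)×1000 = (1.004592 − 1)×1000 = 4.592‰
δ_B = (0.0104902/0.0112370 − 1)×1000 = (0.933541 − 1)×1000 = -66.459‰
f_A = (δ_mix − δ_B)/(δ_A − δ_B) = (-34.6 − (-66.459))/(4.592 − (-66.459))
f_A = 31.859 / 71.051 = 0.4484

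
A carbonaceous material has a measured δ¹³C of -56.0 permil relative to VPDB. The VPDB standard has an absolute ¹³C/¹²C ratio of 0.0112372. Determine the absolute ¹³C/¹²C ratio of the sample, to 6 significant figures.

R_sample = R_standard × (δ¹³C/1000 + 1)
R_sample = 0.0112372 × (-56.0/1000 + 1) = 0.0112372 × 0.944000
R_sample = 0.0106079

0.0106079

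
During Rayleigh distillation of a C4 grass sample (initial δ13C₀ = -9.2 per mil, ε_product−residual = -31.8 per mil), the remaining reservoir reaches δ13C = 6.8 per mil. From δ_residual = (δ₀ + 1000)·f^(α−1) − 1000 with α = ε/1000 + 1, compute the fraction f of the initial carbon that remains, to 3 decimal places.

0.604

α − 1 = ε/1000 = -0.0318
(δ_res + 1000)/(δ₀ + 1000) = (6.8 + 1000)/(-9.2 + 1000) = 1006.8/990.8 = 1.016149
f = 1.016149^(1/-0.0318) = exp(ln(1.016149)/-0.0318) = exp(0.01602/-0.0318)
f = exp(-0.5038) = 0.6043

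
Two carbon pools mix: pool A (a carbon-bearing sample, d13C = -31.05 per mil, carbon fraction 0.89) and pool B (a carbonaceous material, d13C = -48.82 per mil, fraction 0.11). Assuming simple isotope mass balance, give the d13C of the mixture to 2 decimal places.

-33.00 per mil

δ_mix = f_A·δ_A + f_B·δ_B
δ_mix = 0.89 × (-31.05) + 0.11 × (-48.82)
δ_mix = -27.635 + -5.370 = -33.005 per mil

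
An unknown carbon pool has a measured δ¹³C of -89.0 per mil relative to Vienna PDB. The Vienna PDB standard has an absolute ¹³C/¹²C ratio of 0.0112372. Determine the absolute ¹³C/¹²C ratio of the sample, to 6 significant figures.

R_sample = R_standard × (δ¹³C/1000 + 1)
R_sample = 0.0112372 × (-89.0/1000 + 1) = 0.0112372 × 0.911000
R_sample = 0.0102371

0.0102371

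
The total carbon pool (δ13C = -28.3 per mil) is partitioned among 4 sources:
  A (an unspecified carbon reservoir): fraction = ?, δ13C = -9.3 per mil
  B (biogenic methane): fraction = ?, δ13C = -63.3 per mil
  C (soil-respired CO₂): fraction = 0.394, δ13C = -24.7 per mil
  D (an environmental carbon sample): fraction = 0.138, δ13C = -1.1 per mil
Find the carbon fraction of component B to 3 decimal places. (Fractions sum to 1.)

0.260

Let f_B and f_A be the unknown fractions; fractions sum to 1 so f_B + f_A = 0.468.
Mass balance: Σ fᵢ·δᵢ = δ_bulk ⇒ f_B·(-63.3) + f_A·(-9.3) = -28.3 − (-9.884) = -18.416
Substitute f_A = 0.468 − f_B:
f_B·(-63.3 − -9.3) = -18.416 − 0.468×(-9.3) = -14.064
f_B = -14.064 / -54.0 = 0.2604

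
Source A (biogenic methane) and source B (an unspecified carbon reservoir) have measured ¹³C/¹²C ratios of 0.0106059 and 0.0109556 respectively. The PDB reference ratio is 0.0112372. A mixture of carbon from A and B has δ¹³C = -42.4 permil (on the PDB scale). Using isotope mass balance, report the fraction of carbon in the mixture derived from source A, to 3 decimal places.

0.557

δ_A = (0.0106059/0.0112372 − 1)×1000 = (0.943821 − 1)×1000 = -56.179 permil
δ_B = (0.0109556/0.0112372 − 1)×1000 = (0.974940 − 1)×1000 = -25.060 permil
f_A = (δ_mix − δ_B)/(δ_A − δ_B) = (-42.4 − (-25.060))/(-56.179 − (-25.060))
f_A = -17.340 / -31.120 = 0.5572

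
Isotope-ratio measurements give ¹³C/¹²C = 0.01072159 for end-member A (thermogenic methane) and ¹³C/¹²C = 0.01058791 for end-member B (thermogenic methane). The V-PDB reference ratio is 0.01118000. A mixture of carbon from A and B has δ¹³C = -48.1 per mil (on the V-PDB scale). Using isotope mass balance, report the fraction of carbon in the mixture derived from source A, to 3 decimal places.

0.406

δ_A = (0.01072159/0.01118000 − 1)×1000 = (0.958997 − 1)×1000 = -41.003 per mil
δ_B = (0.01058791/0.01118000 − 1)×1000 = (0.947040 − 1)×1000 = -52.960 per mil
f_A = (δ_mix − δ_B)/(δ_A − δ_B) = (-48.1 − (-52.960))/(-41.003 − (-52.960))
f_A = 4.860 / 11.957 = 0.4064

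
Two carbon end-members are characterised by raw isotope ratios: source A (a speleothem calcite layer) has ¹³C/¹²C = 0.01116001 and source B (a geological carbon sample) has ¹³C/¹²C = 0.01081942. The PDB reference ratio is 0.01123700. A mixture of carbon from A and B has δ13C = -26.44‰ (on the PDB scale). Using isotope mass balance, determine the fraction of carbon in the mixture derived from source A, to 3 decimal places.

0.354

δ_A = (0.01116001/0.01123700 − 1)×1000 = (0.993149 − 1)×1000 = -6.851‰
δ_B = (0.01081942/0.01123700 − 1)×1000 = (0.962839 − 1)×1000 = -37.161‰
f_A = (δ_mix − δ_B)/(δ_A − δ_B) = (-26.44 − (-37.161))/(-6.851 − (-37.161))
f_A = 10.721 / 30.310 = 0.3537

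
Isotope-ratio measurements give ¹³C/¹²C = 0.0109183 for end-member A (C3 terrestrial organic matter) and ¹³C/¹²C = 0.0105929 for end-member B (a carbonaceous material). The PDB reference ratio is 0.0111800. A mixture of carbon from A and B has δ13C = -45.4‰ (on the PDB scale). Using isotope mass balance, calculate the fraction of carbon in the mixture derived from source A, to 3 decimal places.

0.244

δ_A = (0.0109183/0.0111800 − 1)×1000 = (0.976592 − 1)×1000 = -23.408‰
δ_B = (0.0105929/0.0111800 − 1)×1000 = (0.947487 − 1)×1000 = -52.513‰
f_A = (δ_mix − δ_B)/(δ_A − δ_B) = (-45.4 − (-52.513))/(-23.408 − (-52.513))
f_A = 7.113 / 29.106 = 0.2444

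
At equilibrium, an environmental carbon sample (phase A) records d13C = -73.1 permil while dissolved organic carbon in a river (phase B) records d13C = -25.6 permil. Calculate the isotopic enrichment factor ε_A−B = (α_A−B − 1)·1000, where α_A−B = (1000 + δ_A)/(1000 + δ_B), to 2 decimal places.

α_A−B = (1000 + -73.1) / (1000 + -25.6) = 926.9 / 974.4 = 0.951252
ε_A−B = (0.951252 − 1) × 1000 = -48.748 permil
(The approximation ε ≈ δ_A − δ_B would give -47.5 permil.)

-48.75 permil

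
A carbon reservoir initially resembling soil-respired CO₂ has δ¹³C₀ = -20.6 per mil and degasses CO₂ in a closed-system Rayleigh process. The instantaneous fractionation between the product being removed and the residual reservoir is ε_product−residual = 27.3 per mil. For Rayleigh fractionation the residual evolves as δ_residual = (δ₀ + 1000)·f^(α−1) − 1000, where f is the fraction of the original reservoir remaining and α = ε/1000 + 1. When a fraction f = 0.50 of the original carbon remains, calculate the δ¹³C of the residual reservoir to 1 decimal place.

-39.0 per mil

Rayleigh residual: δ_res = (δ₀ + 1000)·f^(α−1) − 1000
α = ε/1000 + 1 = 1.02730, so α − 1 = 0.02730
f^(α−1) = 0.50^(0.02730) = 0.981255
δ_res = (-20.6 + 1000) × 0.981255 − 1000 = 961.041 − 1000 = -38.96 per mil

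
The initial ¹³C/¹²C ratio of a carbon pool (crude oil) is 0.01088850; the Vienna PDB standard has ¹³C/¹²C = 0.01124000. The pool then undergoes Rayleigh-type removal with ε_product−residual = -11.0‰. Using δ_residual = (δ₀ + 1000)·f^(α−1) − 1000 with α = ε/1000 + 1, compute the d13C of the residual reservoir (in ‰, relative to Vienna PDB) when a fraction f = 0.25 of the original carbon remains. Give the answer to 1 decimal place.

δ₀ = (0.01088850/0.01124000 − 1)×1000 = (0.968728 − 1)×1000 = -31.272‰
α − 1 = ε/1000 = -0.0110
f^(α−1) = 0.25^(-0.0110) = 1.015366
δ_res = (-31.272 + 1000) × 1.015366 − 1000 = 983.613 − 1000 = -16.39‰

-16.4‰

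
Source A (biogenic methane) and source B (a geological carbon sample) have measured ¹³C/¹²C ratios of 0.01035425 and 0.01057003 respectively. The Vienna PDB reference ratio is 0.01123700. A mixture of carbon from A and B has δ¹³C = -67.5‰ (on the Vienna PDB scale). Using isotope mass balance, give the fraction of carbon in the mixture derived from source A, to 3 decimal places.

0.424

δ_A = (0.01035425/0.01123700 − 1)×1000 = (0.921443 − 1)×1000 = -78.557‰
δ_B = (0.01057003/0.01123700 − 1)×1000 = (0.940645 − 1)×1000 = -59.355‰
f_A = (δ_mix − δ_B)/(δ_A − δ_B) = (-67.5 − (-59.355))/(-78.557 − (-59.355))
f_A = -8.145 / -19.203 = 0.4242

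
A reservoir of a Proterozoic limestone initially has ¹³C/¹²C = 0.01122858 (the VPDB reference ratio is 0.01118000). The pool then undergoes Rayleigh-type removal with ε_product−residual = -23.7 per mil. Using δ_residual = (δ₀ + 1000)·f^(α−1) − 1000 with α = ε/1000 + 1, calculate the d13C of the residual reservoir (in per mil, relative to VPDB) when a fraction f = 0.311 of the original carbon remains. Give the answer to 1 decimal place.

δ₀ = (0.01122858/0.01118000 − 1)×1000 = (1.004345 − 1)×1000 = 4.345 per mil
α − 1 = ε/1000 = -0.0237
f^(α−1) = 0.311^(-0.0237) = 1.028067
δ_res = (4.345 + 1000) × 1.028067 − 1000 = 1032.535 − 1000 = 32.53 per mil

32.5 per mil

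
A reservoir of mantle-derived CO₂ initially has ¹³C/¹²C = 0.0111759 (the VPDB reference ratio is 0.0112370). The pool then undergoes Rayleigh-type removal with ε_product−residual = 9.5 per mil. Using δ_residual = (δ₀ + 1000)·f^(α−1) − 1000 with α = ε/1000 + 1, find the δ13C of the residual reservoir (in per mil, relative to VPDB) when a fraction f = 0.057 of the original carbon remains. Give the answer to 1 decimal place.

-32.1 per mil

δ₀ = (0.0111759/0.0112370 − 1)×1000 = (0.994563 − 1)×1000 = -5.437 per mil
α − 1 = ε/1000 = 0.0095
f^(α−1) = 0.057^(0.0095) = 0.973152
δ_res = (-5.437 + 1000) × 0.973152 − 1000 = 967.861 − 1000 = -32.14 per mil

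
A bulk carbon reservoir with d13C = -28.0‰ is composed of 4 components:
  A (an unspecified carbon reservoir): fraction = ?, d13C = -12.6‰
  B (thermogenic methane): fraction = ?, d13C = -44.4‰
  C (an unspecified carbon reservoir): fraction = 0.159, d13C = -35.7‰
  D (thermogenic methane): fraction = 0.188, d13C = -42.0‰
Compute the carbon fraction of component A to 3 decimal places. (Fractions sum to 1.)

0.458

Let f_A and f_B be the unknown fractions; fractions sum to 1 so f_A + f_B = 0.653.
Mass balance: Σ fᵢ·δᵢ = δ_bulk ⇒ f_A·(-12.6) + f_B·(-44.4) = -28.0 − (-13.572) = -14.428
Substitute f_B = 0.653 − f_A:
f_A·(-12.6 − -44.4) = -14.428 − 0.653×(-44.4) = 14.566
f_A = 14.566 / 31.8 = 0.4580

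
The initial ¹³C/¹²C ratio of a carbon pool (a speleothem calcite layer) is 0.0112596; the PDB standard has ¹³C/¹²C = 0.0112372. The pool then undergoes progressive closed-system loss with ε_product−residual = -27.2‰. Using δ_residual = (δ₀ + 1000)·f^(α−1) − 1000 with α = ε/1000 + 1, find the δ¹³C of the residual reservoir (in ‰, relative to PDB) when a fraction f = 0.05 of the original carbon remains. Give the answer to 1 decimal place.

δ₀ = (0.0112596/0.0112372 − 1)×1000 = (1.001993 − 1)×1000 = 1.993‰
α − 1 = ε/1000 = -0.0272
f^(α−1) = 0.05^(-0.0272) = 1.084896
δ_res = (1.993 + 1000) × 1.084896 − 1000 = 1087.058 − 1000 = 87.06‰

87.1‰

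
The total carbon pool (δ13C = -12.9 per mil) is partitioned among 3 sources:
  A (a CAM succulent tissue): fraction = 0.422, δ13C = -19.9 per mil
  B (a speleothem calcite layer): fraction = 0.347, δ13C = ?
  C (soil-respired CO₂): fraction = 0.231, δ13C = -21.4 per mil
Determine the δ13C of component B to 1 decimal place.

1.3 per mil

Isotope mass balance: δ_bulk = Σ fᵢ·δᵢ.
-12.9 = 0.422×(-19.9) + 0.347×δ_B + 0.231×(-21.4)
0.347·δ_B = -12.9 − (-13.341) = 0.441
δ_B = 0.441 / 0.347 = 1.27 per mil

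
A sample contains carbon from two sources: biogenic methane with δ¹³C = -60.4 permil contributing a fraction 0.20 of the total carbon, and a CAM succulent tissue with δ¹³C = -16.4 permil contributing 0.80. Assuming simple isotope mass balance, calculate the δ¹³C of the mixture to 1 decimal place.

-25.2 permil

δ_mix = f_A·δ_A + f_B·δ_B
δ_mix = 0.20 × (-60.4) + 0.80 × (-16.4)
δ_mix = -12.08 + -13.12 = -25.20 permil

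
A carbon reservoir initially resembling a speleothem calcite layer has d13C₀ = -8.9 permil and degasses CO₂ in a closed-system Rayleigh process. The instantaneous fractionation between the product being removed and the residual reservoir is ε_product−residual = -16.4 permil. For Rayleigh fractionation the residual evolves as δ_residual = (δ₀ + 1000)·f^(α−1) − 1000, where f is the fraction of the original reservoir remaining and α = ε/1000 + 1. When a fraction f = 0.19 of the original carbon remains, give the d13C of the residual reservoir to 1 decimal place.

18.5 permil

Rayleigh residual: δ_res = (δ₀ + 1000)·f^(α−1) − 1000
α = ε/1000 + 1 = 0.98360, so α − 1 = -0.01640
f^(α−1) = 0.19^(-0.01640) = 1.027610
δ_res = (-8.9 + 1000) × 1.027610 − 1000 = 1018.465 − 1000 = 18.46 permil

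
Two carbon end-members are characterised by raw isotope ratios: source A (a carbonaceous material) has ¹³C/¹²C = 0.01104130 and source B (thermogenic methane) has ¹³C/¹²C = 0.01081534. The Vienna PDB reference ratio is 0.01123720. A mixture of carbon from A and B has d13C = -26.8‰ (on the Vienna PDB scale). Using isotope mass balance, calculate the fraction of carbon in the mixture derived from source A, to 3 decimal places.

δ_A = (0.01104130/0.01123720 − 1)×1000 = (0.982567 − 1)×1000 = -17.433‰
δ_B = (0.01081534/0.01123720 − 1)×1000 = (0.962459 − 1)×1000 = -37.541‰
f_A = (δ_mix − δ_B)/(δ_A − δ_B) = (-26.8 − (-37.541))/(-17.433 − (-37.541))
f_A = 10.741 / 20.108 = 0.5342

0.534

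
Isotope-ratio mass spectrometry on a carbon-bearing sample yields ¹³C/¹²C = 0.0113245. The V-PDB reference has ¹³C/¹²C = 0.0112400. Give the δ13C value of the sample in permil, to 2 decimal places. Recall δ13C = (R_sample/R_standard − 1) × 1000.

δ13C = (R_sample / R_standard − 1) × 1000
R_sample / R_standard = 0.0113245 / 0.0112400 = 1.007518
δ13C = (1.007518 − 1) × 1000 = 7.518 permil

7.52 permil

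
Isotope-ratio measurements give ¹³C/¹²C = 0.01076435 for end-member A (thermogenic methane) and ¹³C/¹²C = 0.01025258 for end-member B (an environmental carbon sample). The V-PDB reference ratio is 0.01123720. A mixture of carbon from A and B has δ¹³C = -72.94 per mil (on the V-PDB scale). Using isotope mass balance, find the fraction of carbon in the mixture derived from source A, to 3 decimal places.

δ_A = (0.01076435/0.01123720 − 1)×1000 = (0.957921 − 1)×1000 = -42.079 per mil
δ_B = (0.01025258/0.01123720 − 1)×1000 = (0.912379 − 1)×1000 = -87.621 per mil
f_A = (δ_mix − δ_B)/(δ_A − δ_B) = (-72.94 − (-87.621))/(-42.079 − (-87.621))
f_A = 14.681 / 45.542 = 0.3224

0.322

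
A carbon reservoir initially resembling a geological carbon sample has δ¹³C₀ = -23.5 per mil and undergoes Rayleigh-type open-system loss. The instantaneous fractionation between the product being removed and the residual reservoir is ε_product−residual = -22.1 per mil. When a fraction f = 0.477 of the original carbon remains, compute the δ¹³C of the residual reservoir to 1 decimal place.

-7.4 per mil

Rayleigh residual: δ_res = (δ₀ + 1000)·f^(α−1) − 1000
α = ε/1000 + 1 = 0.97790, so α − 1 = -0.02210
f^(α−1) = 0.477^(-0.02210) = 1.016494
δ_res = (-23.5 + 1000) × 1.016494 − 1000 = 992.606 − 1000 = -7.39 per mil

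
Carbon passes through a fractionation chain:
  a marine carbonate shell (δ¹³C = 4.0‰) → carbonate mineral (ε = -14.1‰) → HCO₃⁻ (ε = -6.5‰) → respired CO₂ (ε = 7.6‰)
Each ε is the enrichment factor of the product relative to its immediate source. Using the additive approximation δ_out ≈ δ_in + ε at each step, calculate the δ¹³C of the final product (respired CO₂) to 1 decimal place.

-9.0‰

step 1: δ ≈ 4.0 + (-14.1) = -10.1‰
step 2: δ ≈ -10.1 + (-6.5) = -16.6‰
step 3: δ ≈ -16.6 + (7.6) = -9.0‰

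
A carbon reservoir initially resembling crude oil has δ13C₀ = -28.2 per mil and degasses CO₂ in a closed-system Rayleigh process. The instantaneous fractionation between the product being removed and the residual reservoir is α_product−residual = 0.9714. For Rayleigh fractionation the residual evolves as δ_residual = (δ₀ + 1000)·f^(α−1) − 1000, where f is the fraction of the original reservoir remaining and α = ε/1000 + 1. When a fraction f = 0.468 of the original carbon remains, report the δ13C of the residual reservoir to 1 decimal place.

Rayleigh residual: δ_res = (δ₀ + 1000)·f^(α−1) − 1000
α − 1 = -0.02860
f^(α−1) = 0.468^(-0.02860) = 1.021953
δ_res = (-28.2 + 1000) × 1.021953 − 1000 = 993.134 − 1000 = -6.87 per mil

-6.9 per mil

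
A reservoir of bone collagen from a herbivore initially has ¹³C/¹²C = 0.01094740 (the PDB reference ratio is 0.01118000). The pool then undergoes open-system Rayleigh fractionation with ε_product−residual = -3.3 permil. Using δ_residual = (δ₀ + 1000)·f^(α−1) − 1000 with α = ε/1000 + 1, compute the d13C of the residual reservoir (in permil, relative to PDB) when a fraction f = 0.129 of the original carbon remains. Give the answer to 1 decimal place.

-14.2 permil

δ₀ = (0.01094740/0.01118000 − 1)×1000 = (0.979195 − 1)×1000 = -20.805 permil
α − 1 = ε/1000 = -0.0033
f^(α−1) = 0.129^(-0.0033) = 1.006781
δ_res = (-20.805 + 1000) × 1.006781 − 1000 = 985.835 − 1000 = -14.16 permil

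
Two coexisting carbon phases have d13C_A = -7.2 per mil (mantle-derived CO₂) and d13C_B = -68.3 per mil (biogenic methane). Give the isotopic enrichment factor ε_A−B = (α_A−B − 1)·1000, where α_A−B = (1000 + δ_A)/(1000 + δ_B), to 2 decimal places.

α_A−B = (1000 + -7.2) / (1000 + -68.3) = 992.8 / 931.7 = 1.065579
ε_A−B = (1.065579 − 1) × 1000 = 65.579 per mil
(The approximation ε ≈ δ_A − δ_B would give 61.1 per mil.)

65.58 per mil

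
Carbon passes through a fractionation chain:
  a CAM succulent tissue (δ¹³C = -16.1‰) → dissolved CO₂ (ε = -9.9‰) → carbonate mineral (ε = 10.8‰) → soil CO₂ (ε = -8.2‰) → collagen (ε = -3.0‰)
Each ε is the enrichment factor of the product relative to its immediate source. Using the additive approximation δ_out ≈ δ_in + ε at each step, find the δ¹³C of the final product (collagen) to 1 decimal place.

step 1: δ ≈ -16.1 + (-9.9) = -26.0‰
step 2: δ ≈ -26.0 + (10.8) = -15.2‰
step 3: δ ≈ -15.2 + (-8.2) = -23.4‰
step 4: δ ≈ -23.4 + (-3.0) = -26.4‰

-26.4‰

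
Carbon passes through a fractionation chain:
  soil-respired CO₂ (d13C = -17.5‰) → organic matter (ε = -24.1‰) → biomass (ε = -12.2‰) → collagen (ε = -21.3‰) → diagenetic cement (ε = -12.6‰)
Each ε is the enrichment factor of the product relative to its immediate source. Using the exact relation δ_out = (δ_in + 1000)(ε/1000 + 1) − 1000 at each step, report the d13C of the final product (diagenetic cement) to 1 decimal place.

step 1: δ = (-17.50 + 1000)·(-24.1/1000 + 1) − 1000 = -41.18‰
step 2: δ = (-41.18 + 1000)·(-12.2/1000 + 1) − 1000 = -52.88‰
step 3: δ = (-52.88 + 1000)·(-21.3/1000 + 1) − 1000 = -73.05‰
step 4: δ = (-73.05 + 1000)·(-12.6/1000 + 1) − 1000 = -84.73‰

-84.7‰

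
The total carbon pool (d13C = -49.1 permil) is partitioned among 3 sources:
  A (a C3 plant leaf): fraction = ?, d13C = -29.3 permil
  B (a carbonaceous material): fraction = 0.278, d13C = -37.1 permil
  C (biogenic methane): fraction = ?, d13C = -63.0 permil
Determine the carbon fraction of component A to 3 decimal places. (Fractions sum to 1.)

0.199

Let f_A and f_C be the unknown fractions; fractions sum to 1 so f_A + f_C = 0.722.
Mass balance: Σ fᵢ·δᵢ = δ_bulk ⇒ f_A·(-29.3) + f_C·(-63.0) = -49.1 − (-10.314) = -38.786
Substitute f_C = 0.722 − f_A:
f_A·(-29.3 − -63.0) = -38.786 − 0.722×(-63.0) = 6.700
f_A = 6.700 / 33.7 = 0.1988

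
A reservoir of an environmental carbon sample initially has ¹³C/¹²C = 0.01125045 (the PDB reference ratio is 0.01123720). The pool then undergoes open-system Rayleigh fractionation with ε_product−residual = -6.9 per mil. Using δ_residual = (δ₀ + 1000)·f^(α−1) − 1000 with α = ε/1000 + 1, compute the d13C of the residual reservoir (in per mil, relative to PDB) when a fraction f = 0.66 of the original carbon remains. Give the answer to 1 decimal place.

δ₀ = (0.01125045/0.01123720 − 1)×1000 = (1.001179 − 1)×1000 = 1.179 per mil
α − 1 = ε/1000 = -0.0069
f^(α−1) = 0.66^(-0.0069) = 1.002871
δ_res = (1.179 + 1000) × 1.002871 − 1000 = 1004.054 − 1000 = 4.05 per mil

4.1 per mil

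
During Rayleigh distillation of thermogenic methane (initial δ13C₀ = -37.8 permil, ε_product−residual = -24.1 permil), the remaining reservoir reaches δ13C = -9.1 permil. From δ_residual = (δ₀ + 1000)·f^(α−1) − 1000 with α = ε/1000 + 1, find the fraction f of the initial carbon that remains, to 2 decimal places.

α − 1 = ε/1000 = -0.0241
(δ_res + 1000)/(δ₀ + 1000) = (-9.1 + 1000)/(-37.8 + 1000) = 990.9/962.2 = 1.029827
f = 1.029827^(1/-0.0241) = exp(ln(1.029827)/-0.0241) = exp(0.02939/-0.0241)
f = exp(-1.2196) = 0.2954

0.30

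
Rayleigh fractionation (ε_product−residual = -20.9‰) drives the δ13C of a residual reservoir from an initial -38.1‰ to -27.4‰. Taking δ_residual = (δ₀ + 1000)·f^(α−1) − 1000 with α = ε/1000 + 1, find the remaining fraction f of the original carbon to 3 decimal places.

0.589

α − 1 = ε/1000 = -0.0209
(δ_res + 1000)/(δ₀ + 1000) = (-27.4 + 1000)/(-38.1 + 1000) = 972.6/961.9 = 1.011124
f = 1.011124^(1/-0.0209) = exp(ln(1.011124)/-0.0209) = exp(0.01106/-0.0209)
f = exp(-0.5293) = 0.5890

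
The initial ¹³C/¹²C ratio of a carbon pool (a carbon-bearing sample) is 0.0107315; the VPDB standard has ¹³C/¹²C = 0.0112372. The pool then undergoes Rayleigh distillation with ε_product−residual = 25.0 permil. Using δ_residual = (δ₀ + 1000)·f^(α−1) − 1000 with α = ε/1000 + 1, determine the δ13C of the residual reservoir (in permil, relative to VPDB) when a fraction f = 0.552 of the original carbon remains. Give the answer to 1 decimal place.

δ₀ = (0.0107315/0.0112372 − 1)×1000 = (0.954998 − 1)×1000 = -45.002 permil
α − 1 = ε/1000 = 0.0250
f^(α−1) = 0.552^(0.0250) = 0.985255
δ_res = (-45.002 + 1000) × 0.985255 − 1000 = 940.916 − 1000 = -59.08 permil

-59.1 permil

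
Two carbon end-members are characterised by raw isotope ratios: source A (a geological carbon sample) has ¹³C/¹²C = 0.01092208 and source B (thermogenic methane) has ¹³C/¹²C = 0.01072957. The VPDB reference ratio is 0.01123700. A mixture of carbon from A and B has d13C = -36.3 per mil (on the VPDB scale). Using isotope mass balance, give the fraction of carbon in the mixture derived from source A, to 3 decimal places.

δ_A = (0.01092208/0.01123700 − 1)×1000 = (0.971975 − 1)×1000 = -28.025 per mil
δ_B = (0.01072957/0.01123700 − 1)×1000 = (0.954843 − 1)×1000 = -45.157 per mil
f_A = (δ_mix − δ_B)/(δ_A − δ_B) = (-36.3 − (-45.157))/(-28.025 − (-45.157))
f_A = 8.857 / 17.132 = 0.5170

0.517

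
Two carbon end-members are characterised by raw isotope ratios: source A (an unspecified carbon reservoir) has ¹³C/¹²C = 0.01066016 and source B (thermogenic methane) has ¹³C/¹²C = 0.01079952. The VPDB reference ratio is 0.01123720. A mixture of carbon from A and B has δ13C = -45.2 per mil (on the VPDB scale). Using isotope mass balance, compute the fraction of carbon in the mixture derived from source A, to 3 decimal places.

0.504

δ_A = (0.01066016/0.01123720 − 1)×1000 = (0.948649 − 1)×1000 = -51.351 per mil
δ_B = (0.01079952/0.01123720 − 1)×1000 = (0.961051 − 1)×1000 = -38.949 per mil
f_A = (δ_mix − δ_B)/(δ_A − δ_B) = (-45.2 − (-38.949))/(-51.351 − (-38.949))
f_A = -6.251 / -12.402 = 0.5040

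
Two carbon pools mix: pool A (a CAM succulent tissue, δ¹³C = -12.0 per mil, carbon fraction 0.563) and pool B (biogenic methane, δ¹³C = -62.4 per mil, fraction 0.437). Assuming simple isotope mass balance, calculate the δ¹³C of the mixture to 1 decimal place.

δ_mix = f_A·δ_A + f_B·δ_B
δ_mix = 0.563 × (-12.0) + 0.437 × (-62.4)
δ_mix = -6.76 + -27.27 = -34.02 per mil

-34.0 per mil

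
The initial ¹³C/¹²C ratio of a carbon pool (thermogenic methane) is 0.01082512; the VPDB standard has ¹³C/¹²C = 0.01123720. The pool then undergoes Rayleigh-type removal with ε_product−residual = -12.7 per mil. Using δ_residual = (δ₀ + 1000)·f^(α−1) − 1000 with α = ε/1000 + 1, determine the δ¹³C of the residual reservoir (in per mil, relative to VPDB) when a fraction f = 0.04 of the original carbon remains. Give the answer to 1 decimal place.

δ₀ = (0.01082512/0.01123720 − 1)×1000 = (0.963329 − 1)×1000 = -36.671 per mil
α − 1 = ε/1000 = -0.0127
f^(α−1) = 0.04^(-0.0127) = 1.041727
δ_res = (-36.671 + 1000) × 1.041727 − 1000 = 1003.526 − 1000 = 3.53 per mil

3.5 per mil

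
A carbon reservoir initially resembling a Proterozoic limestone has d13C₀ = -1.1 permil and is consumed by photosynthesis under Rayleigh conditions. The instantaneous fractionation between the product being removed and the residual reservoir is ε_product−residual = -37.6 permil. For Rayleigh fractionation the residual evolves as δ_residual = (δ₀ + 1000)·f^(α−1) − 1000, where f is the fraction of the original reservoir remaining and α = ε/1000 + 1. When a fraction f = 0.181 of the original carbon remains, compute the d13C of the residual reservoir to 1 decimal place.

65.2 permil

Rayleigh residual: δ_res = (δ₀ + 1000)·f^(α−1) − 1000
α = ε/1000 + 1 = 0.96240, so α − 1 = -0.03760
f^(α−1) = 0.181^(-0.03760) = 1.066378
δ_res = (-1.1 + 1000) × 1.066378 − 1000 = 1065.205 − 1000 = 65.21 permil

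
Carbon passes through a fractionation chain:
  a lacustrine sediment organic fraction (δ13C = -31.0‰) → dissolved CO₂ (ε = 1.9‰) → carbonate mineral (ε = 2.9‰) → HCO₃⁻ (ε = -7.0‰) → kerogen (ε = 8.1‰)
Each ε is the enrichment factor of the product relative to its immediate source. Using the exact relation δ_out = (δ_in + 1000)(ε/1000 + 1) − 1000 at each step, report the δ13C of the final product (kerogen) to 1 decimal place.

-25.3‰

step 1: δ = (-31.00 + 1000)·(1.9/1000 + 1) − 1000 = -29.16‰
step 2: δ = (-29.16 + 1000)·(2.9/1000 + 1) − 1000 = -26.34‰
step 3: δ = (-26.34 + 1000)·(-7.0/1000 + 1) − 1000 = -33.16‰
step 4: δ = (-33.16 + 1000)·(8.1/1000 + 1) − 1000 = -25.33‰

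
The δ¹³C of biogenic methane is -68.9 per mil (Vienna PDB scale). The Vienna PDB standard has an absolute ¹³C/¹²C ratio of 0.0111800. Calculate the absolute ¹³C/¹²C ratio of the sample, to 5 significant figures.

R_sample = R_standard × (δ¹³C/1000 + 1)
R_sample = 0.0111800 × (-68.9/1000 + 1) = 0.0111800 × 0.931100
R_sample = 0.0104097

0.010410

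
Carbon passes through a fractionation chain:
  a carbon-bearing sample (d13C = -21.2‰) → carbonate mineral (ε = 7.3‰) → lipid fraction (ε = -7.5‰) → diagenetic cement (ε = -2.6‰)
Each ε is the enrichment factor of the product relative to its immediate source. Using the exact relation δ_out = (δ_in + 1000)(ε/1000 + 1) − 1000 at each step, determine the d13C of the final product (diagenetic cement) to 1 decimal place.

-24.0‰

step 1: δ = (-21.20 + 1000)·(7.3/1000 + 1) − 1000 = -14.05‰
step 2: δ = (-14.05 + 1000)·(-7.5/1000 + 1) − 1000 = -21.45‰
step 3: δ = (-21.45 + 1000)·(-2.6/1000 + 1) − 1000 = -23.99‰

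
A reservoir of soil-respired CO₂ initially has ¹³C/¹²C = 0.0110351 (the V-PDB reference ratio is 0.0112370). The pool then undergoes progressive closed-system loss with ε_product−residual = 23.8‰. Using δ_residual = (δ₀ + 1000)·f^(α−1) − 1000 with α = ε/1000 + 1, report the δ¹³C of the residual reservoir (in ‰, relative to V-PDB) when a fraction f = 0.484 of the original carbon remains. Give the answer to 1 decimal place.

δ₀ = (0.0110351/0.0112370 − 1)×1000 = (0.982033 − 1)×1000 = -17.967‰
α − 1 = ε/1000 = 0.0238
f^(α−1) = 0.484^(0.0238) = 0.982877
δ_res = (-17.967 + 1000) × 0.982877 − 1000 = 965.218 − 1000 = -34.78‰

-34.8‰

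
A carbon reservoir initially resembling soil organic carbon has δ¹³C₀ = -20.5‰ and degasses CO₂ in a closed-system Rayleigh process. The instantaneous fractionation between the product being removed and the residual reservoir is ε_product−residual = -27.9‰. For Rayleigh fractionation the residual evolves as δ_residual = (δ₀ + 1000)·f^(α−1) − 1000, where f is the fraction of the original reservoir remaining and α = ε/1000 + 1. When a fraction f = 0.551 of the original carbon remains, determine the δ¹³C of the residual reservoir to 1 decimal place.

-4.1‰

Rayleigh residual: δ_res = (δ₀ + 1000)·f^(α−1) − 1000
α = ε/1000 + 1 = 0.97210, so α − 1 = -0.02790
f^(α−1) = 0.551^(-0.02790) = 1.016768
δ_res = (-20.5 + 1000) × 1.016768 − 1000 = 995.924 − 1000 = -4.08‰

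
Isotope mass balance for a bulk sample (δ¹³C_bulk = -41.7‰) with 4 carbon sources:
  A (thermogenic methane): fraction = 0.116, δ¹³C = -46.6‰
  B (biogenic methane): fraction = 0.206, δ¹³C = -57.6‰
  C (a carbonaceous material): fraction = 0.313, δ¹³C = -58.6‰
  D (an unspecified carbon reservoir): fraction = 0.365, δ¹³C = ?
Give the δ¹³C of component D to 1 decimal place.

Isotope mass balance: δ_bulk = Σ fᵢ·δᵢ.
-41.7 = 0.116×(-46.6) + 0.206×(-57.6) + 0.313×(-58.6) + 0.365×δ_D
0.365·δ_D = -41.7 − (-35.613) = -6.087
δ_D = -6.087 / 0.365 = -16.68‰

-16.7‰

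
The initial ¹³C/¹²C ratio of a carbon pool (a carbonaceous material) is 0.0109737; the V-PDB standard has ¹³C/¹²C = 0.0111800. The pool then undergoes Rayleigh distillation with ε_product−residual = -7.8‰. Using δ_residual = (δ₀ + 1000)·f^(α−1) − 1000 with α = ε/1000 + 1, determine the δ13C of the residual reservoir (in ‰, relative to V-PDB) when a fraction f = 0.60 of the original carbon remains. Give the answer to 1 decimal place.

-14.5‰

δ₀ = (0.0109737/0.0111800 − 1)×1000 = (0.981547 − 1)×1000 = -18.453‰
α − 1 = ε/1000 = -0.0078
f^(α−1) = 0.60^(-0.0078) = 1.003992
δ_res = (-18.453 + 1000) × 1.003992 − 1000 = 985.466 − 1000 = -14.53‰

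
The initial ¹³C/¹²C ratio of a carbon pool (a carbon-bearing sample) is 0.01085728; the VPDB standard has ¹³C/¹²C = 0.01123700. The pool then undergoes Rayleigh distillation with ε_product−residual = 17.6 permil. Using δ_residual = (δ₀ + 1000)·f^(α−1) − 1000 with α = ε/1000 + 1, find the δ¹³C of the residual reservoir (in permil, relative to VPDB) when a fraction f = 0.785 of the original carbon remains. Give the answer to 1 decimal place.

δ₀ = (0.01085728/0.01123700 − 1)×1000 = (0.966208 − 1)×1000 = -33.792 permil
α − 1 = ε/1000 = 0.0176
f^(α−1) = 0.785^(0.0176) = 0.995749
δ_res = (-33.792 + 1000) × 0.995749 − 1000 = 962.100 − 1000 = -37.90 permil

-37.9 permil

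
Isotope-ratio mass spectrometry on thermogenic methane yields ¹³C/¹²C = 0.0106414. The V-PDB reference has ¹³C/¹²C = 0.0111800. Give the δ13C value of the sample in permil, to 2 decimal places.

-48.18 permil

δ13C = (R_sample / R_standard − 1) × 1000
R_sample / R_standard = 0.0106414 / 0.0111800 = 0.951825
δ13C = (0.951825 − 1) × 1000 = -48.175 permil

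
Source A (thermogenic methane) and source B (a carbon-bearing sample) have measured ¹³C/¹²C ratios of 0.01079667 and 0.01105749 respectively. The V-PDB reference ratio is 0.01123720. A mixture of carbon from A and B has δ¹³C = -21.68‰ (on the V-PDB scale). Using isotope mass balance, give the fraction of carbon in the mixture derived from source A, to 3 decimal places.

0.245

δ_A = (0.01079667/0.01123720 − 1)×1000 = (0.960797 − 1)×1000 = -39.203‰
δ_B = (0.01105749/0.01123720 − 1)×1000 = (0.984008 − 1)×1000 = -15.992‰
f_A = (δ_mix − δ_B)/(δ_A − δ_B) = (-21.68 − (-15.992))/(-39.203 − (-15.992))
f_A = -5.688 / -23.210 = 0.2450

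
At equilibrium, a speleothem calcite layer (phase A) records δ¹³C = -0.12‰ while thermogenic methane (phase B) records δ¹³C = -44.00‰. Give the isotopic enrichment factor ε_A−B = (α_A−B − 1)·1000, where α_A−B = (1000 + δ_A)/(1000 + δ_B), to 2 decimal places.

α_A−B = (1000 + -0.12) / (1000 + -44.00) = 999.88 / 956.00 = 1.045900
ε_A−B = (1.045900 − 1) × 1000 = 45.900‰
(The approximation ε ≈ δ_A − δ_B would give 43.88‰.)

45.90‰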